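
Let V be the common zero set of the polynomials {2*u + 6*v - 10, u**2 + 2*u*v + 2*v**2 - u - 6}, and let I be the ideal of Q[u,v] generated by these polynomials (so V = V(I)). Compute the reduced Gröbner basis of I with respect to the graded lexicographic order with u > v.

f_1 = 2*u + 6*v - 10, LT = u.
f_2 = u**2 + 2*u*v + 2*v**2 - u - 6, LT = u**2.

S(f_1,f_2): lcm = u**2. S = u*v - 2*v**2 - 4*u + 6.
  leading term u*v: subtract (1/2*v)·f_1 from u*v - 2*v**2 - 4*u + 6 → -5*v**2 - 4*u + 5*v + 6
  leading term v**2: no divisor's leading term divides it; move -5*v**2 to the remainder.
  leading term u: subtract (-2)·f_1 from -4*u + 5*v + 6 → 17*v - 14
  leading term v: no divisor's leading term divides it; move 17*v to the remainder.
  leading term 1: no divisor's leading term divides it; move -14 to the remainder.
  remainder -5*v**2 + 17*v - 14 ≠ 0; add g_3 = -5*v**2 + 17*v - 14 to the basis.

S(f_1,g_3): leading monomials are coprime, so the S-polynomial reduces to 0 (Buchberger's first criterion).
S(f_2,g_3): leading monomials are coprime, so the S-polynomial reduces to 0 (Buchberger's first criterion).
Every S-polynomial of the final basis reduces to 0, so we have a Gröbner basis.
Inter-reduce: drop elements whose leading term is divisible by another's, tail-reduce, and make monic.

G = {v**2 - 17/5*v + 14/5, u + 3*v - 5}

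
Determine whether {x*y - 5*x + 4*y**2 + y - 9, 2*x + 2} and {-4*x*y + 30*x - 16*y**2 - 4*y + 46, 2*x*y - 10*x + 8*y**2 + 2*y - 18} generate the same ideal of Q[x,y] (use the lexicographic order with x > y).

Equality of ideals is decidable: compute both reduced Gröbner bases (unique for the ordering) and check whether they agree.
Buchberger on the first generating set:
f_1 = x*y - 5*x + 4*y**2 + y - 9, LT = x*y.
f_2 = 2*x + 2, LT = x.

S(f_1,f_2): lcm = x*y. S = -5*x + 4*y**2 - 9.
  reduce S modulo (f_1, f_2):
  remainder 4*y**2 - 4 ≠ 0; add g_3 = 4*y**2 - 4 to the basis.

The other S-polynomials (S(f_1,g_3), S(f_2,g_3)) all reduce to 0 modulo the current basis, so we have a Gröbner basis.
Inter-reduce: drop elements whose leading term is divisible by another's, tail-reduce, and make monic.
Reduced Gröbner basis: {x + 1, y**2 - 1}.

Buchberger on the second generating set:
h_1 = -4*x*y + 30*x - 16*y**2 - 4*y + 46, LT = x*y.
h_2 = 2*x*y - 10*x + 8*y**2 + 2*y - 18, LT = x*y.

S(h_1,h_2): lcm = x*y. S = -5/2*x - 5/2.
  reduce S modulo (h_1, h_2):
  remainder -5/2*x - 5/2 ≠ 0; add k_3 = -5/2*x - 5/2 to the basis.

S(h_1,k_3): lcm = x*y. S = -15/2*x + 4*y**2 - 23/2.
  reduce S modulo (h_1, h_2, k_3):
  remainder 4*y**2 - 4 ≠ 0; add k_4 = 4*y**2 - 4 to the basis.

The other S-polynomials (S(h_2,k_3), S(h_1,k_4), S(h_2,k_4), S(k_3,k_4)) all reduce to 0 modulo the current basis, so we have a Gröbner basis.
Inter-reduce: drop elements whose leading term is divisible by another's, tail-reduce, and make monic.
Reduced Gröbner basis: {x + 1, y**2 - 1}.

Same reduced basis, so the two generating sets span the same ideal.
The same test decides containment: I ⊆ J iff every generator of I reduces to 0 modulo a Gröbner basis of J.

Yes, the ideals are equal.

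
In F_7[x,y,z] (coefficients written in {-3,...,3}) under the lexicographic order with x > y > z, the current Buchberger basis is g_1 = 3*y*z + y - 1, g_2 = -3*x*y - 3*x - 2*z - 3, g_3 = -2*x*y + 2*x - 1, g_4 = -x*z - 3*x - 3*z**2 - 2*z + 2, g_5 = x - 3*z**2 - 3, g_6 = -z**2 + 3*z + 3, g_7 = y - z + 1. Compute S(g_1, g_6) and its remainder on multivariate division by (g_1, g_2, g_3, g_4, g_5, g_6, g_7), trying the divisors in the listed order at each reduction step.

lcm(LM(g_1), LM(g_6)) = y*z**2.
S = (lcm/LT(g_1))·g_1 − (lcm/LT(g_6))·g_6 = y*z + 3*y + 2*z.
Reduce S modulo (g_1, g_2, g_3, g_4, g_5, g_6, g_7) in that order:
  leading term y*z: subtract (-2)·g_1 from y*z + 3*y + 2*z → -2*y + 2*z - 2
  leading term y: subtract (-2)·g_7 from -2*y + 2*z - 2 → 0
The remainder is 0, so this S-polynomial contributes no new basis element.
An S-polynomial is built so that the two leading terms cancel; whether anything survives reduction is exactly the Gröbner-basis criterion.

S(g_1, g_6) = y*z + 3*y + 2*z; remainder on division = 0.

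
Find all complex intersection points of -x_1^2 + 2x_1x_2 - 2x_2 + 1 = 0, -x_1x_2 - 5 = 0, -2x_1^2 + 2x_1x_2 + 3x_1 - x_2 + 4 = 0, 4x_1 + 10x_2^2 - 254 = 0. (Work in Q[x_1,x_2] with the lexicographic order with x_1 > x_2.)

Compute a lex Gröbner basis by Buchberger's algorithm.
f_1 = -x_1^2 + 2x_1x_2 - 2x_2 + 1, LT = x_1^2.
f_2 = -x_1x_2 - 5, LT = x_1x_2.
f_3 = -2x_1^2 + 2x_1x_2 + 3x_1 - x_2 + 4, LT = x_1^2.
f_4 = 4x_1 + 10x_2^2 - 254, LT = x_1.

S(f_1,f_2): lcm = x_1^2x_2. S = -2x_1x_2^2 - 5x_1 + 2x_2^2 - x_2.
  reduce S modulo (f_1, f_2, f_3, f_4):
  remainder 29/2x_2^2 + 9x_2 - 635/2 ≠ 0; add h_5 = 29/2x_2^2 + 9x_2 - 635/2 to the basis.

S(f_1,f_3): lcm = x_1^2. S = -x_1x_2 + 3/2x_1 + 3/2x_2 + 1.
  reduce S modulo (f_1, f_2, f_3, f_4, h_5):
  remainder 111/29x_2 + 555/29 ≠ 0; add h_6 = 111/29x_2 + 555/29 to the basis.

The other S-polynomials (S(f_1,f_4), S(f_2,f_3), S(f_2,f_4), S(f_3,f_4), S(f_1,h_5), S(f_2,h_5), S(f_3,h_5), S(f_4,h_5), S(f_1,h_6), S(f_2,h_6), S(f_3,h_6), S(f_4,h_6), S(h_5,h_6)) all reduce to 0 modulo the current basis, so we have a Gröbner basis.
Inter-reduce: drop elements whose leading term is divisible by another's, tail-reduce, and make monic.
Reduced Gröbner basis: {x_1 - 1, x_2 + 5}.

From the last basis element, x_2 + 5 = 0, so x_2 takes values in {-5}. Each choice, substituted upward through the basis, yields the corresponding point(s) of the solution set.
  x_2 = -5: the earlier basis element becomes x_1 - 1 = 0, giving x_1 = 1 — point (1, -5).
This is the nonlinear analogue of row-reducing a linear system.

{(1, -5)}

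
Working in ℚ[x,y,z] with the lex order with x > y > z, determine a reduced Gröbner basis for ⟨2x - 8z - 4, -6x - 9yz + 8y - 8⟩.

f_1 = 2x - 8z - 4, LT = x.
f_2 = -6x - 9yz + 8y - 8, LT = x.

S(f_1,f_2): lcm = x. S = -3/2yz + 4/3y - 4z - 10/3.
  leading term yz: no divisor's leading term divides it; move -3/2yz to the remainder.
  leading term y: no divisor's leading term divides it; move 4/3y to the remainder.
  leading term z: no divisor's leading term divides it; move -4z to the remainder.
  leading term 1: no divisor's leading term divides it; move -10/3 to the remainder.
  remainder -3/2yz + 4/3y - 4z - 10/3 ≠ 0; add g_3 = -3/2yz + 4/3y - 4z - 10/3 to the basis.

S(f_1,g_3): leading monomials are coprime, so the S-polynomial reduces to 0 (Buchberger's first criterion).
S(f_2,g_3): leading monomials are coprime, so the S-polynomial reduces to 0 (Buchberger's first criterion).
Every S-polynomial of the final basis reduces to 0, so we have a Gröbner basis.
Inter-reduce: drop elements whose leading term is divisible by another's, tail-reduce, and make monic.

G = {x - 4z - 2, yz - 8/9y + 8/3z + 20/9}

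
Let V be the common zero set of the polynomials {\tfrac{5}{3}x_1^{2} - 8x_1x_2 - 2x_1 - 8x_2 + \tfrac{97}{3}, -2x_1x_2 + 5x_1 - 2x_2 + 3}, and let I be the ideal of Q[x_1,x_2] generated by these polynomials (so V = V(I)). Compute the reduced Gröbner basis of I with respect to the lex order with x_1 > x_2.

G = {x_1 - \tfrac{132}{5}x_2 + \tfrac{259}{5}, x_2^{2} - \tfrac{146}{33}x_2 + \tfrac{160}{33}}

f_1 = \tfrac{5}{3}x_1^{2} - 8x_1x_2 - 2x_1 - 8x_2 + \tfrac{97}{3}, LT = x_1^{2}.
f_2 = -2x_1x_2 + 5x_1 - 2x_2 + 3, LT = x_1x_2.

S(f_1,f_2): lcm = x_1^{2}x_2. S = \tfrac{5}{2}x_1^{2} - \tfrac{24}{5}x_1x_2^{2} - \tfrac{11}{5}x_1x_2 + \tfrac{3}{2}x_1 - \tfrac{24}{5}x_2^{2} + \tfrac{97}{5}x_2.
  leading term x_1^{2}: subtract (\tfrac{3}{2})·f_1 from \tfrac{5}{2}x_1^{2} - \tfrac{24}{5}x_1x_2^{2} - \tfrac{11}{5}x_1x_2 + \tfrac{3}{2}x_1 - \tfrac{24}{5}x_2^{2} + \tfrac{97}{5}x_2 → -\tfrac{24}{5}x_1x_2^{2} + \tfrac{49}{5}x_1x_2 + \tfrac{9}{2}x_1 - \tfrac{24}{5}x_2^{2} + \tfrac{157}{5}x_2 - \tfrac{97}{2}
  leading term x_1x_2^{2}: subtract (\tfrac{12}{5}x_2)·f_2 from -\tfrac{24}{5}x_1x_2^{2} + \tfrac{49}{5}x_1x_2 + \tfrac{9}{2}x_1 - \tfrac{24}{5}x_2^{2} + \tfrac{157}{5}x_2 - \tfrac{97}{2} → -\tfrac{11}{5}x_1x_2 + \tfrac{9}{2}x_1 + \tfrac{121}{5}x_2 - \tfrac{97}{2}
  leading term x_1x_2: subtract (\tfrac{11}{10})·f_2 from -\tfrac{11}{5}x_1x_2 + \tfrac{9}{2}x_1 + \tfrac{121}{5}x_2 - \tfrac{97}{2} → -x_1 + \tfrac{132}{5}x_2 - \tfrac{259}{5}
  leading term x_1: no divisor's leading term divides it; move -x_1 to the remainder.
  leading term x_2: no divisor's leading term divides it; move \tfrac{132}{5}x_2 to the remainder.
  leading term 1: no divisor's leading term divides it; move -\tfrac{259}{5} to the remainder.
  remainder -x_1 + \tfrac{132}{5}x_2 - \tfrac{259}{5} ≠ 0; add g_3 = -x_1 + \tfrac{132}{5}x_2 - \tfrac{259}{5} to the basis.

S(f_2,g_3): lcm = x_1x_2. S = -\tfrac{5}{2}x_1 + \tfrac{132}{5}x_2^{2} - \tfrac{254}{5}x_2 - \tfrac{3}{2}.
  leading term x_1: subtract (\tfrac{5}{2})·g_3 from -\tfrac{5}{2}x_1 + \tfrac{132}{5}x_2^{2} - \tfrac{254}{5}x_2 - \tfrac{3}{2} → \tfrac{132}{5}x_2^{2} - \tfrac{584}{5}x_2 + 128
  leading term x_2^{2}: no divisor's leading term divides it; move \tfrac{132}{5}x_2^{2} to the remainder.
  leading term x_2: no divisor's leading term divides it; move -\tfrac{584}{5}x_2 to the remainder.
  leading term 1: no divisor's leading term divides it; move 128 to the remainder.
  remainder \tfrac{132}{5}x_2^{2} - \tfrac{584}{5}x_2 + 128 ≠ 0; add g_4 = \tfrac{132}{5}x_2^{2} - \tfrac{584}{5}x_2 + 128 to the basis.

The other S-polynomials (S(f_1,g_3), S(f_1,g_4), S(f_2,g_4), S(g_3,g_4)) all reduce to 0 modulo the current basis, so we have a Gröbner basis.
Inter-reduce: drop elements whose leading term is divisible by another's, tail-reduce, and make monic.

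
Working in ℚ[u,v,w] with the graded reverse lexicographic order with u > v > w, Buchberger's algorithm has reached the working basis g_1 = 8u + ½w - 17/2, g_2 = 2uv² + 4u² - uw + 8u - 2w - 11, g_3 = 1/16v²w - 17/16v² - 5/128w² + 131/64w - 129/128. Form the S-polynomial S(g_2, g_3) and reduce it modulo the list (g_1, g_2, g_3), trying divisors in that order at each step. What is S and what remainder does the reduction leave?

lcm(LM(g_2), LM(g_3)) = uv²w.
S = (lcm/LT(g_2))·g_2 − (lcm/LT(g_3))·g_3 = 17uv² + 2u²w + ⅛uw² - 115/4uw - w² + 129/8u - 11/2w.
Reduce S modulo (g_1, g_2, g_3) in that order:
  leading term uv²: subtract (17/8v²)·g_1 from 17uv² + 2u²w + ⅛uw² - 115/4uw - w² + 129/8u - 11/2w → 2u²w - 17/16v²w + ⅛uw² + 289/16v² - 115/4uw - w² + 129/8u - 11/2w
  leading term u²w: subtract (¼uw)·g_1 from 2u²w - 17/16v²w + ⅛uw² + 289/16v² - 115/4uw - w² + 129/8u - 11/2w → -17/16v²w + 289/16v² - 213/8uw - w² + 129/8u - 11/2w
  leading term v²w: subtract (-17)·g_3 from -17/16v²w + 289/16v² - 213/8uw - w² + 129/8u - 11/2w → -213/8uw - 213/128w² + 129/8u + 1875/64w - 2193/128
  leading term uw: subtract (-213/64w)·g_1 from -213/8uw - 213/128w² + 129/8u + 1875/64w - 2193/128 → 129/8u + 129/128w - 2193/128
  leading term u: subtract (129/64)·g_1 from 129/8u + 129/128w - 2193/128 → 0
The remainder is 0, so this S-polynomial contributes no new basis element.

S(g_2, g_3) = 17uv² + 2u²w + ⅛uw² - 115/4uw - w² + 129/8u - 11/2w; remainder on division = 0.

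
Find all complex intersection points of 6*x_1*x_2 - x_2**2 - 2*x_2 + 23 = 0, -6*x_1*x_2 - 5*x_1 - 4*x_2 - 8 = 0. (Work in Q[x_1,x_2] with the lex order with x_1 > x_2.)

Compute a lex Gröbner basis by Buchberger's algorithm.
f_1 = 6*x_1*x_2 - x_2**2 - 2*x_2 + 23, LT = x_1*x_2.
f_2 = -6*x_1*x_2 - 5*x_1 - 4*x_2 - 8, LT = x_1*x_2.

S(f_1,f_2): lcm = x_1*x_2. S = -5/6*x_1 - 1/6*x_2**2 - x_2 + 5/2.
  leading term x_1: no divisor's leading term divides it; move -5/6*x_1 to the remainder.
  leading term x_2**2: no divisor's leading term divides it; move -1/6*x_2**2 to the remainder.
  leading term x_2: no divisor's leading term divides it; move -x_2 to the remainder.
  leading term 1: no divisor's leading term divides it; move 5/2 to the remainder.
  remainder -5/6*x_1 - 1/6*x_2**2 - x_2 + 5/2 ≠ 0; add h_3 = -5/6*x_1 - 1/6*x_2**2 - x_2 + 5/2 to the basis.

S(f_1,h_3): lcm = x_1*x_2. S = -1/5*x_2**3 - 41/30*x_2**2 + 8/3*x_2 + 23/6.
  leading term x_2**3: no divisor's leading term divides it; move -1/5*x_2**3 to the remainder.
  leading term x_2**2: no divisor's leading term divides it; move -41/30*x_2**2 to the remainder.
  leading term x_2: no divisor's leading term divides it; move 8/3*x_2 to the remainder.
  leading term 1: no divisor's leading term divides it; move 23/6 to the remainder.
  remainder -1/5*x_2**3 - 41/30*x_2**2 + 8/3*x_2 + 23/6 ≠ 0; add h_4 = -1/5*x_2**3 - 41/30*x_2**2 + 8/3*x_2 + 23/6 to the basis.

S(f_2,h_3): lcm = x_1*x_2. S = 5/6*x_1 - 1/5*x_2**3 - 6/5*x_2**2 + 11/3*x_2 + 4/3.
  leading term x_1: subtract (-1)·h_3 from 5/6*x_1 - 1/5*x_2**3 - 6/5*x_2**2 + 11/3*x_2 + 4/3 → -1/5*x_2**3 - 41/30*x_2**2 + 8/3*x_2 + 23/6
  leading term x_2**3: subtract (1)·h_4 from -1/5*x_2**3 - 41/30*x_2**2 + 8/3*x_2 + 23/6 → 0
  remainder 0.

S(f_1,h_4): lcm = x_1*x_2**3. S = -41/6*x_1*x_2**2 + 40/3*x_1*x_2 + 115/6*x_1 - 1/6*x_2**4 - 1/3*x_2**3 + 23/6*x_2**2.
  leading term x_1*x_2**2: subtract (-41/36*x_2)·f_1 from -41/6*x_1*x_2**2 + 40/3*x_1*x_2 + 115/6*x_1 - 1/6*x_2**4 - 1/3*x_2**3 + 23/6*x_2**2 → 40/3*x_1*x_2 + 115/6*x_1 - 1/6*x_2**4 - 53/36*x_2**3 + 14/9*x_2**2 + 943/36*x_2
  leading term x_1*x_2: subtract (20/9)·f_1 from 40/3*x_1*x_2 + 115/6*x_1 - 1/6*x_2**4 - 53/36*x_2**3 + 14/9*x_2**2 + 943/36*x_2 → 115/6*x_1 - 1/6*x_2**4 - 53/36*x_2**3 + 34/9*x_2**2 + 1103/36*x_2 - 460/9
  leading term x_1: subtract (-23)·h_3 from 115/6*x_1 - 1/6*x_2**4 - 53/36*x_2**3 + 34/9*x_2**2 + 1103/36*x_2 - 460/9 → -1/6*x_2**4 - 53/36*x_2**3 - 1/18*x_2**2 + 275/36*x_2 + 115/18
  leading term x_2**4: subtract (5/6*x_2)·h_4 from -1/6*x_2**4 - 53/36*x_2**3 - 1/18*x_2**2 + 275/36*x_2 + 115/18 → -1/3*x_2**3 - 41/18*x_2**2 + 40/9*x_2 + 115/18
  leading term x_2**3: subtract (5/3)·h_4 from -1/3*x_2**3 - 41/18*x_2**2 + 40/9*x_2 + 115/18 → 0
  remainder 0.

S(f_2,h_4): lcm = x_1*x_2**3. S = -6*x_1*x_2**2 + 40/3*x_1*x_2 + 115/6*x_1 + 2/3*x_2**3 + 4/3*x_2**2.
  leading term x_1*x_2**2: subtract (-x_2)·f_1 from -6*x_1*x_2**2 + 40/3*x_1*x_2 + 115/6*x_1 + 2/3*x_2**3 + 4/3*x_2**2 → 40/3*x_1*x_2 + 115/6*x_1 - 1/3*x_2**3 - 2/3*x_2**2 + 23*x_2
  leading term x_1*x_2: subtract (20/9)·f_1 from 40/3*x_1*x_2 + 115/6*x_1 - 1/3*x_2**3 - 2/3*x_2**2 + 23*x_2 → 115/6*x_1 - 1/3*x_2**3 + 14/9*x_2**2 + 247/9*x_2 - 460/9
  leading term x_1: subtract (-23)·h_3 from 115/6*x_1 - 1/3*x_2**3 + 14/9*x_2**2 + 247/9*x_2 - 460/9 → -1/3*x_2**3 - 41/18*x_2**2 + 40/9*x_2 + 115/18
  leading term x_2**3: subtract (5/3)·h_4 from -1/3*x_2**3 - 41/18*x_2**2 + 40/9*x_2 + 115/18 → 0
  remainder 0.

S(h_3,h_4): leading monomials are coprime, so the S-polynomial reduces to 0 (Buchberger's first criterion).
Every S-polynomial of the final basis reduces to 0, so we have a Gröbner basis.
Inter-reduce: drop elements whose leading term is divisible by another's, tail-reduce, and make monic.
Reduced Gröbner basis: {x_1 + 1/5*x_2**2 + 6/5*x_2 - 3, x_2**3 + 41/6*x_2**2 - 40/3*x_2 - 115/6}.

A lex Gröbner basis eliminates variables successively. Here x_2**3 + 41/6*x_2**2 - 40/3*x_2 - 115/6 depends only on x_2, with roots {-1, -35/12 + sqrt(3985)/12, -sqrt(3985)/12 - 35/12}; lifting each root through the earlier basis elements recovers the full solutions.
  x_2 = -1: the earlier basis element becomes x_1 - 4 = 0, giving x_1 = 4 — point (4, -1).
  x_2 = -35/12 + sqrt(3985)/12: the earlier basis element becomes x_1 + sqrt(3985)/360 + 53/72 = 0, giving x_1 = -53/72 - sqrt(3985)/360 — point (-53/72 - sqrt(3985)/360, -35/12 + sqrt(3985)/12).
  x_2 = -sqrt(3985)/12 - 35/12: the earlier basis element becomes x_1 - sqrt(3985)/360 + 53/72 = 0, giving x_1 = -53/72 + sqrt(3985)/360 — point (-53/72 + sqrt(3985)/360, -sqrt(3985)/12 - 35/12).
Check: every point annihilates each of the original generators.

{(4, -1), (-53/72 - sqrt(3985)/360, -35/12 + sqrt(3985)/12), (-53/72 + sqrt(3985)/360, -sqrt(3985)/12 - 35/12)}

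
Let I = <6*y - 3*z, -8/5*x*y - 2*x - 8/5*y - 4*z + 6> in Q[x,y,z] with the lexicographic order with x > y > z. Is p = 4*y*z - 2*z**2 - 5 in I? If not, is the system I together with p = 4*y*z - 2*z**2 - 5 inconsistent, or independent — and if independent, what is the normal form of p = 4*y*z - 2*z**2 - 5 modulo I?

First compute the reduced Gröbner basis of I by Buchberger's algorithm.
f_1 = 6*y - 3*z, LT = y.
f_2 = -8/5*x*y - 2*x - 8/5*y - 4*z + 6, LT = x*y.

S(f_1,f_2): lcm = x*y. S = -1/2*x*z - 5/4*x - y - 5/2*z + 15/4.
  leading term x*z: no divisor's leading term divides it; move -1/2*x*z to the remainder.
  leading term x: no divisor's leading term divides it; move -5/4*x to the remainder.
  leading term y: subtract (-1/6)·f_1 from -y - 5/2*z + 15/4 → -3*z + 15/4
  leading term z: no divisor's leading term divides it; move -3*z to the remainder.
  leading term 1: no divisor's leading term divides it; move 15/4 to the remainder.
  remainder -1/2*x*z - 5/4*x - 3*z + 15/4 ≠ 0; add h_3 = -1/2*x*z - 5/4*x - 3*z + 15/4 to the basis.

The other S-polynomials (S(f_1,h_3), S(f_2,h_3)) all reduce to 0 modulo the current basis, so we have a Gröbner basis.
Inter-reduce: drop elements whose leading term is divisible by another's, tail-reduce, and make monic.
Reduced Gröbner basis: {x*z + 5/2*x + 6*z - 15/2, y - 1/2*z}.
Label its elements g_1 = x*z + 5/2*x + 6*z - 15/2, g_2 = y - 1/2*z.

Reduce p = 4*y*z - 2*z**2 - 5 modulo G:
  leading term y*z: subtract (4*z)·g_2 from 4*y*z - 2*z**2 - 5 → -5
  leading term 1: no divisor's leading term divides it; move -5 to the remainder.
  normal form = -5.
The normal form is nonzero, so p ∉ I. Since p minus its normal form lies in I, I + (p) = I + (r) where r = -5; decide whether this ideal is the whole ring.
Here r = -5 is a nonzero constant, hence a unit: 1 ∈ I + (p), the Gröbner basis of I + (p) is {1}, and the enlarged system has no common solution — adjoining p is inconsistent.

Adjoining 4*y*z - 2*z**2 - 5 makes the ideal the whole ring: the system is inconsistent.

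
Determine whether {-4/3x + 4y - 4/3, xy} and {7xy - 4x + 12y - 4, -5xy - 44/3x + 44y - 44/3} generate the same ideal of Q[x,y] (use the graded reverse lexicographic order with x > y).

Two ideals are equal iff their reduced Gröbner bases coincide (the reduced basis is unique for a fixed ordering).
Buchberger on the first generating set:
f_1 = -4/3x + 4y - 4/3, LT = x.
f_2 = xy, LT = xy.

S(f_1,f_2): lcm = xy. S = -3y^2 + y.
  leading term y^2: no divisor's leading term divides it; move -3y^2 to the remainder.
  leading term y: no divisor's leading term divides it; move y to the remainder.
  remainder -3y^2 + y ≠ 0; add g_3 = -3y^2 + y to the basis.

The other S-polynomials (S(f_1,g_3), S(f_2,g_3)) all reduce to 0 modulo the current basis, so we have a Gröbner basis.
Inter-reduce: drop elements whose leading term is divisible by another's, tail-reduce, and make monic.
Reduced Gröbner basis: {y^2 - 1/3y, x - 3y + 1}.

Buchberger on the second generating set:
h_1 = 7xy - 4x + 12y - 4, LT = xy.
h_2 = -5xy - 44/3x + 44y - 44/3, LT = xy.

S(h_1,h_2): lcm = xy. S = -368/105x + 368/35y - 368/105.
  leading term x: no divisor's leading term divides it; move -368/105x to the remainder.
  leading term y: no divisor's leading term divides it; move 368/35y to the remainder.
  leading term 1: no divisor's leading term divides it; move -368/105 to the remainder.
  remainder -368/105x + 368/35y - 368/105 ≠ 0; add k_3 = -368/105x + 368/35y - 368/105 to the basis.

S(h_1,k_3): lcm = xy. S = 3y^2 - 4/7x + 5/7y - 4/7.
  leading term y^2: no divisor's leading term divides it; move 3y^2 to the remainder.
  leading term x: subtract (15/92)·k_3 from -4/7x + 5/7y - 4/7 → -y
  leading term y: no divisor's leading term divides it; move -y to the remainder.
  remainder 3y^2 - y ≠ 0; add k_4 = 3y^2 - y to the basis.

The other S-polynomials (S(h_2,k_3), S(h_1,k_4), S(h_2,k_4), S(k_3,k_4)) all reduce to 0 modulo the current basis, so we have a Gröbner basis.
Inter-reduce: drop elements whose leading term is divisible by another's, tail-reduce, and make monic.
Reduced Gröbner basis: {y^2 - 1/3y, x - 3y + 1}.

These coincide, so the ideals are equal.

Yes, the ideals are equal.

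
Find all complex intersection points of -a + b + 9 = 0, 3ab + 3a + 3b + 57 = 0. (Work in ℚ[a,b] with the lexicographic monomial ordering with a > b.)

Compute a lex Gröbner basis by Buchberger's algorithm.
f_1 = -a + b + 9, LT = a.
f_2 = 3ab + 3a + 3b + 57, LT = ab.

S(f_1,f_2): lcm = ab. S = -a - b² - 10b - 19.
  reduce S modulo (f_1, f_2):
  remainder -b² - 11b - 28 ≠ 0; add h_3 = -b² - 11b - 28 to the basis.

The other S-polynomials (S(f_1,h_3), S(f_2,h_3)) all reduce to 0 modulo the current basis, so we have a Gröbner basis.
Inter-reduce: drop elements whose leading term is divisible by another's, tail-reduce, and make monic.
Reduced Gröbner basis: {a - b - 9, b² + 11b + 28}.

The lex basis is triangular: the last element involves only b. Solving b² + 11b + 28 = 0 gives b ∈ {-7, -4}; substituting each value into the earlier elements determines the remaining variables.
  b = -7: the earlier basis element becomes a - 2 = 0, giving a = 2 — point (2, -7).
  b = -4: the earlier basis element becomes a - 5 = 0, giving a = 5 — point (5, -4).

{(2, -7), (5, -4)}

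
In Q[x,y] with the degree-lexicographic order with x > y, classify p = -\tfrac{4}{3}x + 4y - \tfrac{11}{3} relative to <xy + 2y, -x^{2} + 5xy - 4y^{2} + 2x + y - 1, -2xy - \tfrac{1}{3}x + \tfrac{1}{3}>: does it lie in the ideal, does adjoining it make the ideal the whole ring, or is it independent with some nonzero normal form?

First compute the reduced Gröbner basis of I by Buchberger's algorithm.
f_1 = xy + 2y, LT = xy.
f_2 = -x^{2} + 5xy - 4y^{2} + 2x + y - 1, LT = x^{2}.
f_3 = -2xy - \tfrac{1}{3}x + \tfrac{1}{3}, LT = xy.

S(f_1,f_2): lcm = x^{2}y. S = 5xy^{2} - 4y^{3} + 4xy + y^{2} - y.
  leading term xy^{2}: subtract (5y)·f_1 from 5xy^{2} - 4y^{3} + 4xy + y^{2} - y → -4y^{3} + 4xy - 9y^{2} - y
  leading term y^{3}: no divisor's leading term divides it; move -4y^{3} to the remainder.
  leading term xy: subtract (4)·f_1 from 4xy - 9y^{2} - y → -9y^{2} - 9y
  leading term y^{2}: no divisor's leading term divides it; move -9y^{2} to the remainder.
  leading term y: no divisor's leading term divides it; move -9y to the remainder.
  remainder -4y^{3} - 9y^{2} - 9y ≠ 0; add h_4 = -4y^{3} - 9y^{2} - 9y to the basis.

S(f_1,f_3): lcm = xy. S = -\tfrac{1}{6}x + 2y + \tfrac{1}{6}.
  leading term x: no divisor's leading term divides it; move -\tfrac{1}{6}x to the remainder.
  leading term y: no divisor's leading term divides it; move 2y to the remainder.
  leading term 1: no divisor's leading term divides it; move \tfrac{1}{6} to the remainder.
  remainder -\tfrac{1}{6}x + 2y + \tfrac{1}{6} ≠ 0; add h_5 = -\tfrac{1}{6}x + 2y + \tfrac{1}{6} to the basis.

S(f_2,f_3): lcm = x^{2}y. S = -5xy^{2} + 4y^{3} - \tfrac{1}{6}x^{2} - 2xy - y^{2} + \tfrac{1}{6}x + y.
  leading term xy^{2}: subtract (-5y)·f_1 from -5xy^{2} + 4y^{3} - \tfrac{1}{6}x^{2} - 2xy - y^{2} + \tfrac{1}{6}x + y → 4y^{3} - \tfrac{1}{6}x^{2} - 2xy + 9y^{2} + \tfrac{1}{6}x + y
  leading term y^{3}: subtract (-1)·h_4 from 4y^{3} - \tfrac{1}{6}x^{2} - 2xy + 9y^{2} + \tfrac{1}{6}x + y → -\tfrac{1}{6}x^{2} - 2xy + \tfrac{1}{6}x - 8y
  leading term x^{2}: subtract (\tfrac{1}{6})·f_2 from -\tfrac{1}{6}x^{2} - 2xy + \tfrac{1}{6}x - 8y → -\tfrac{17}{6}xy + \tfrac{2}{3}y^{2} - \tfrac{1}{6}x - \tfrac{49}{6}y + \tfrac{1}{6}
  leading term xy: subtract (-\tfrac{17}{6})·f_1 from -\tfrac{17}{6}xy + \tfrac{2}{3}y^{2} - \tfrac{1}{6}x - \tfrac{49}{6}y + \tfrac{1}{6} → \tfrac{2}{3}y^{2} - \tfrac{1}{6}x - \tfrac{5}{2}y + \tfrac{1}{6}
  leading term y^{2}: no divisor's leading term divides it; move \tfrac{2}{3}y^{2} to the remainder.
  leading term x: subtract (1)·h_5 from -\tfrac{1}{6}x - \tfrac{5}{2}y + \tfrac{1}{6} → -\tfrac{9}{2}y
  leading term y: no divisor's leading term divides it; move -\tfrac{9}{2}y to the remainder.
  remainder \tfrac{2}{3}y^{2} - \tfrac{9}{2}y ≠ 0; add h_6 = \tfrac{2}{3}y^{2} - \tfrac{9}{2}y to the basis.

S(f_3,h_4): lcm = xy^{3}. S = -\tfrac{25}{12}xy^{2} - \tfrac{9}{4}xy - \tfrac{1}{6}y^{2}.
  leading term xy^{2}: subtract (-\tfrac{25}{12}y)·f_1 from -\tfrac{25}{12}xy^{2} - \tfrac{9}{4}xy - \tfrac{1}{6}y^{2} → -\tfrac{9}{4}xy + 4y^{2}
  leading term xy: subtract (-\tfrac{9}{4})·f_1 from -\tfrac{9}{4}xy + 4y^{2} → 4y^{2} + \tfrac{9}{2}y
  leading term y^{2}: subtract (6)·h_6 from 4y^{2} + \tfrac{9}{2}y → \tfrac{63}{2}y
  leading term y: no divisor's leading term divides it; move \tfrac{63}{2}y to the remainder.
  remainder \tfrac{63}{2}y ≠ 0; add h_7 = \tfrac{63}{2}y to the basis.

The other S-polynomials (S(f_1,h_4), S(f_2,h_4), S(f_1,h_5), S(f_2,h_5), S(f_3,h_5), S(h_4,h_5), S(f_1,h_6), S(f_2,h_6), S(f_3,h_6), S(h_4,h_6), S(h_5,h_6), S(f_1,h_7), S(f_2,h_7), S(f_3,h_7), S(h_4,h_7), S(h_5,h_7), S(h_6,h_7)) all reduce to 0 modulo the current basis, so we have a Gröbner basis.
Inter-reduce: drop elements whose leading term is divisible by another's, tail-reduce, and make monic.
Reduced Gröbner basis: {x - 1, y}.
Label its elements g_1 = x - 1, g_2 = y.

Reduce p = -\tfrac{4}{3}x + 4y - \tfrac{11}{3} modulo G:
  leading term x: subtract (-\tfrac{4}{3})·g_1 from -\tfrac{4}{3}x + 4y - \tfrac{11}{3} → 4y - 5
  leading term y: subtract (4)·g_2 from 4y - 5 → -5
  leading term 1: no divisor's leading term divides it; move -5 to the remainder.
  normal form = -5.
The normal form is nonzero, so p ∉ I. Since p minus its normal form lies in I, I + (p) = I + (r) where r = -5; decide whether this ideal is the whole ring.
Here r = -5 is a nonzero constant, hence a unit: 1 ∈ I + (p), the Gröbner basis of I + (p) is {1}, and the enlarged system has no common solution — adjoining p is inconsistent.

Adjoining -\tfrac{4}{3}x + 4y - \tfrac{11}{3} makes the ideal the whole ring: the system is inconsistent.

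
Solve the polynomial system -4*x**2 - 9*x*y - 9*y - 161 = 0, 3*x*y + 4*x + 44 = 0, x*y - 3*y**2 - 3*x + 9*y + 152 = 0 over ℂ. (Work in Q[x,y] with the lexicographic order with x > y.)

{(4, -5)}

Compute a lex Gröbner basis by Buchberger's algorithm.
f_1 = -4*x**2 - 9*x*y - 9*y - 161, LT = x**2.
f_2 = 3*x*y + 4*x + 44, LT = x*y.
f_3 = x*y - 3*x - 3*y**2 + 9*y + 152, LT = x*y.

S(f_1,f_2): lcm = x**2*y. S = -4/3*x**2 + 9/4*x*y**2 - 44/3*x + 9/4*y**2 + 161/4*y.
  leading term x**2: subtract (1/3)·f_1 from -4/3*x**2 + 9/4*x*y**2 - 44/3*x + 9/4*y**2 + 161/4*y → 9/4*x*y**2 + 3*x*y - 44/3*x + 9/4*y**2 + 173/4*y + 161/3
  leading term x*y**2: subtract (3/4*y)·f_2 from 9/4*x*y**2 + 3*x*y - 44/3*x + 9/4*y**2 + 173/4*y + 161/3 → -44/3*x + 9/4*y**2 + 41/4*y + 161/3
  leading term x: no divisor's leading term divides it; move -44/3*x to the remainder.
  leading term y**2: no divisor's leading term divides it; move 9/4*y**2 to the remainder.
  leading term y: no divisor's leading term divides it; move 41/4*y to the remainder.
  leading term 1: no divisor's leading term divides it; move 161/3 to the remainder.
  remainder -44/3*x + 9/4*y**2 + 41/4*y + 161/3 ≠ 0; add h_4 = -44/3*x + 9/4*y**2 + 41/4*y + 161/3 to the basis.

S(f_1,f_3): lcm = x**2*y. S = 3*x**2 + 21/4*x*y**2 - 9*x*y - 152*x + 9/4*y**2 + 161/4*y.
  leading term x**2: subtract (-3/4)·f_1 from 3*x**2 + 21/4*x*y**2 - 9*x*y - 152*x + 9/4*y**2 + 161/4*y → 21/4*x*y**2 - 63/4*x*y - 152*x + 9/4*y**2 + 67/2*y - 483/4
  leading term x*y**2: subtract (7/4*y)·f_2 from 21/4*x*y**2 - 63/4*x*y - 152*x + 9/4*y**2 + 67/2*y - 483/4 → -91/4*x*y - 152*x + 9/4*y**2 - 87/2*y - 483/4
  leading term x*y: subtract (-91/12)·f_2 from -91/4*x*y - 152*x + 9/4*y**2 - 87/2*y - 483/4 → -365/3*x + 9/4*y**2 - 87/2*y + 2555/12
  leading term x: subtract (365/44)·h_4 from -365/3*x + 9/4*y**2 - 87/2*y + 2555/12 → -2889/176*y**2 - 22621/176*y - 2555/11
  leading term y**2: no divisor's leading term divides it; move -2889/176*y**2 to the remainder.
  leading term y: no divisor's leading term divides it; move -22621/176*y to the remainder.
  leading term 1: no divisor's leading term divides it; move -2555/11 to the remainder.
  remainder -2889/176*y**2 - 22621/176*y - 2555/11 ≠ 0; add h_5 = -2889/176*y**2 - 22621/176*y - 2555/11 to the basis.

S(f_2,f_3): lcm = x*y. S = 13/3*x + 3*y**2 - 9*y - 412/3.
  leading term x: subtract (-13/44)·h_4 from 13/3*x + 3*y**2 - 9*y - 412/3 → 645/176*y**2 - 1051/176*y - 5345/44
  leading term y**2: subtract (-215/963)·h_5 from 645/176*y**2 - 1051/176*y - 5345/44 → -133537/3852*y - 667685/3852
  leading term y: no divisor's leading term divides it; move -133537/3852*y to the remainder.
  leading term 1: no divisor's leading term divides it; move -667685/3852 to the remainder.
  remainder -133537/3852*y - 667685/3852 ≠ 0; add h_6 = -133537/3852*y - 667685/3852 to the basis.

The other S-polynomials (S(f_1,h_4), S(f_2,h_4), S(f_3,h_4), S(f_1,h_5), S(f_2,h_5), S(f_3,h_5), S(h_4,h_5), S(f_1,h_6), S(f_2,h_6), S(f_3,h_6), S(h_4,h_6), S(h_5,h_6)) all reduce to 0 modulo the current basis, so we have a Gröbner basis.
Inter-reduce: drop elements whose leading term is divisible by another's, tail-reduce, and make monic.
Reduced Gröbner basis: {x - 4, y + 5}.

The lex basis is triangular: the last element involves only y. Solving y + 5 = 0 gives y ∈ {-5}; substituting each value into the earlier elements determines the remaining variables.
  y = -5: the earlier basis element becomes x - 4 = 0, giving x = 4 — point (4, -5).
Substituting each solution back into the original system confirms all equations vanish.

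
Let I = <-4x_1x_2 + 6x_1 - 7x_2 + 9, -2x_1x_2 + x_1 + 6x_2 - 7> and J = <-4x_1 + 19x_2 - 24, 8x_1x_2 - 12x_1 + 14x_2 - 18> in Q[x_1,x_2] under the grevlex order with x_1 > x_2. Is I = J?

No, the ideals differ.

Two ideals are equal iff their reduced Gröbner bases coincide (the reduced basis is unique for a fixed ordering).
Buchberger on the first generating set:
f_1 = -4x_1x_2 + 6x_1 - 7x_2 + 9, LT = x_1x_2.
f_2 = -2x_1x_2 + x_1 + 6x_2 - 7, LT = x_1x_2.

S(f_1,f_2): lcm = x_1x_2. S = -x_1 + 19/4x_2 - 23/4.
  leading term x_1: no divisor's leading term divides it; move -x_1 to the remainder.
  leading term x_2: no divisor's leading term divides it; move 19/4x_2 to the remainder.
  leading term 1: no divisor's leading term divides it; move -23/4 to the remainder.
  remainder -x_1 + 19/4x_2 - 23/4 ≠ 0; add g_3 = -x_1 + 19/4x_2 - 23/4 to the basis.

S(f_1,g_3): lcm = x_1x_2. S = 19/4x_2^2 - 3/2x_1 - 4x_2 - 9/4.
  leading term x_2^2: no divisor's leading term divides it; move 19/4x_2^2 to the remainder.
  leading term x_1: subtract (3/2)·g_3 from -3/2x_1 - 4x_2 - 9/4 → -89/8x_2 + 51/8
  leading term x_2: no divisor's leading term divides it; move -89/8x_2 to the remainder.
  leading term 1: no divisor's leading term divides it; move 51/8 to the remainder.
  remainder 19/4x_2^2 - 89/8x_2 + 51/8 ≠ 0; add g_4 = 19/4x_2^2 - 89/8x_2 + 51/8 to the basis.

The other S-polynomials (S(f_2,g_3), S(f_1,g_4), S(f_2,g_4), S(g_3,g_4)) all reduce to 0 modulo the current basis, so we have a Gröbner basis.
Inter-reduce: drop elements whose leading term is divisible by another's, tail-reduce, and make monic.
Reduced Gröbner basis: {x_2^2 - 89/38x_2 + 51/38, x_1 - 19/4x_2 + 23/4}.

Buchberger on the second generating set:
h_1 = -4x_1 + 19x_2 - 24, LT = x_1.
h_2 = 8x_1x_2 - 12x_1 + 14x_2 - 18, LT = x_1x_2.

S(h_1,h_2): lcm = x_1x_2. S = -19/4x_2^2 + 3/2x_1 + 17/4x_2 + 9/4.
  leading term x_2^2: no divisor's leading term divides it; move -19/4x_2^2 to the remainder.
  leading term x_1: subtract (-3/8)·h_1 from 3/2x_1 + 17/4x_2 + 9/4 → 91/8x_2 - 27/4
  leading term x_2: no divisor's leading term divides it; move 91/8x_2 to the remainder.
  leading term 1: no divisor's leading term divides it; move -27/4 to the remainder.
  remainder -19/4x_2^2 + 91/8x_2 - 27/4 ≠ 0; add k_3 = -19/4x_2^2 + 91/8x_2 - 27/4 to the basis.

The other S-polynomials (S(h_1,k_3), S(h_2,k_3)) all reduce to 0 modulo the current basis, so we have a Gröbner basis.
Inter-reduce: drop elements whose leading term is divisible by another's, tail-reduce, and make monic.
Reduced Gröbner basis: {x_2^2 - 91/38x_2 + 27/19, x_1 - 19/4x_2 + 6}.

These differ, so the ideals are not equal.
The same test decides containment: I ⊆ J iff every generator of I reduces to 0 modulo a Gröbner basis of J.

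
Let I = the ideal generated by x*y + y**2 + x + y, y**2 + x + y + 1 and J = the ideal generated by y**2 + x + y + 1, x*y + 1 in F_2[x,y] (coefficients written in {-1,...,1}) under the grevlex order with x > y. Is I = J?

Yes, the ideals are equal.

Equality of ideals is decidable: compute both reduced Gröbner bases (unique for the ordering) and check whether they agree.
Buchberger on the first generating set:
f_1 = x*y + y**2 + x + y, LT = x*y.
f_2 = y**2 + x + y + 1, LT = y**2.

S(f_1,f_2): lcm = x*y**2. S = y**3 + x**2 + y**2 + x.
  leading term y**3: subtract (y)·f_2 from y**3 + x**2 + y**2 + x → x**2 + x*y + x + y
  leading term x**2: no divisor's leading term divides it; move x**2 to the remainder.
  leading term x*y: subtract (1)·f_1 from x*y + x + y → y**2
  leading term y**2: subtract (1)·f_2 from y**2 → x + y + 1
  leading term x: no divisor's leading term divides it; move x to the remainder.
  leading term y: no divisor's leading term divides it; move y to the remainder.
  leading term 1: no divisor's leading term divides it; move 1 to the remainder.
  remainder x**2 + x + y + 1 ≠ 0; add g_3 = x**2 + x + y + 1 to the basis.

S(f_1,g_3): lcm = x**2*y. S = x*y**2 + x**2 + y**2 + y.
  leading term x*y**2: subtract (y)·f_1 from x*y**2 + x**2 + y**2 + y → y**3 + x**2 + x*y + y
  leading term y**3: subtract (y)·f_2 from y**3 + x**2 + x*y + y → x**2 + y**2
  leading term x**2: subtract (1)·g_3 from x**2 + y**2 → y**2 + x + y + 1
  leading term y**2: subtract (1)·f_2 from y**2 + x + y + 1 → 0
  remainder 0.

S(f_2,g_3): leading monomials are coprime, so the S-polynomial reduces to 0 (Buchberger's first criterion).
Every S-polynomial of the final basis reduces to 0, so we have a Gröbner basis.
Inter-reduce: drop elements whose leading term is divisible by another's, tail-reduce, and make monic.
Reduced Gröbner basis: {x**2 + x + y + 1, x*y + 1, y**2 + x + y + 1}.

Buchberger on the second generating set:
h_1 = y**2 + x + y + 1, LT = y**2.
h_2 = x*y + 1, LT = x*y.

S(h_1,h_2): lcm = x*y**2. S = x**2 + x*y + x + y.
  leading term x**2: no divisor's leading term divides it; move x**2 to the remainder.
  leading term x*y: subtract (1)·h_2 from x*y + x + y → x + y + 1
  leading term x: no divisor's leading term divides it; move x to the remainder.
  leading term y: no divisor's leading term divides it; move y to the remainder.
  leading term 1: no divisor's leading term divides it; move 1 to the remainder.
  remainder x**2 + x + y + 1 ≠ 0; add k_3 = x**2 + x + y + 1 to the basis.

S(h_1,k_3): leading monomials are coprime, so the S-polynomial reduces to 0 (Buchberger's first criterion).
S(h_2,k_3): lcm = x**2*y. S = x*y + y**2 + x + y.
  leading term x*y: subtract (1)·h_2 from x*y + y**2 + x + y → y**2 + x + y + 1
  leading term y**2: subtract (1)·h_1 from y**2 + x + y + 1 → 0
  remainder 0.

Every S-polynomial of the final basis reduces to 0, so we have a Gröbner basis.
Inter-reduce: drop elements whose leading term is divisible by another's, tail-reduce, and make monic.
Reduced Gröbner basis: {x**2 + x + y + 1, x*y + 1, y**2 + x + y + 1}.

The two bases agree; hence the ideals are identical.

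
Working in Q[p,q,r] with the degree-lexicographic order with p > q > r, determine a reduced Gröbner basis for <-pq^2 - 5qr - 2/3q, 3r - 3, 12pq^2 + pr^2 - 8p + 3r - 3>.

This is the nonlinear analogue of row-reducing a linear system.

f_1 = -pq^2 - 5qr - 2/3q, LT = pq^2.
f_2 = 3r - 3, LT = r.
f_3 = 12pq^2 + pr^2 - 8p + 3r - 3, LT = pq^2.

S(f_1,f_3): lcm = pq^2. S = -1/12pr^2 + 5qr + 2/3p + 2/3q - 1/4r + 1/4.
  leading term pr^2: subtract (-1/36pr)·f_2 from -1/12pr^2 + 5qr + 2/3p + 2/3q - 1/4r + 1/4 → -1/12pr + 5qr + 2/3p + 2/3q - 1/4r + 1/4
  leading term pr: subtract (-1/36p)·f_2 from -1/12pr + 5qr + 2/3p + 2/3q - 1/4r + 1/4 → 5qr + 7/12p + 2/3q - 1/4r + 1/4
  leading term qr: subtract (5/3q)·f_2 from 5qr + 7/12p + 2/3q - 1/4r + 1/4 → 7/12p + 17/3q - 1/4r + 1/4
  leading term p: no divisor's leading term divides it; move 7/12p to the remainder.
  leading term q: no divisor's leading term divides it; move 17/3q to the remainder.
  leading term r: subtract (-1/12)·f_2 from -1/4r + 1/4 → 0
  remainder 7/12p + 17/3q ≠ 0; add g_4 = 7/12p + 17/3q to the basis.

S(f_1,g_4): lcm = pq^2. S = -68/7q^3 + 5qr + 2/3q.
  leading term q^3: no divisor's leading term divides it; move -68/7q^3 to the remainder.
  leading term qr: subtract (5/3q)·f_2 from 5qr + 2/3q → 17/3q
  leading term q: no divisor's leading term divides it; move 17/3q to the remainder.
  remainder -68/7q^3 + 17/3q ≠ 0; add g_5 = -68/7q^3 + 17/3q to the basis.

The other S-polynomials (S(f_1,f_2), S(f_2,f_3), S(f_2,g_4), S(f_3,g_4), S(f_1,g_5), S(f_2,g_5), S(f_3,g_5), S(g_4,g_5)) all reduce to 0 modulo the current basis, so we have a Gröbner basis.
Inter-reduce: drop elements whose leading term is divisible by another's, tail-reduce, and make monic.

G = {q^3 - 7/12q, p + 68/7q, r - 1}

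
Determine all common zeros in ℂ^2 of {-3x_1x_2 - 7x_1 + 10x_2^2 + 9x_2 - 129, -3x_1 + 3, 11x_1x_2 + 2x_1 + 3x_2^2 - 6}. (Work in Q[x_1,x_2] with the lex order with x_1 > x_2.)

Compute a lex Gröbner basis by Buchberger's algorithm.
f_1 = -3x_1x_2 - 7x_1 + 10x_2^2 + 9x_2 - 129, LT = x_1x_2.
f_2 = -3x_1 + 3, LT = x_1.
f_3 = 11x_1x_2 + 2x_1 + 3x_2^2 - 6, LT = x_1x_2.

S(f_1,f_2): lcm = x_1x_2. S = 7/3x_1 - 10/3x_2^2 - 2x_2 + 43.
  leading term x_1: subtract (-7/9)·f_2 from 7/3x_1 - 10/3x_2^2 - 2x_2 + 43 → -10/3x_2^2 - 2x_2 + 136/3
  leading term x_2^2: no divisor's leading term divides it; move -10/3x_2^2 to the remainder.
  leading term x_2: no divisor's leading term divides it; move -2x_2 to the remainder.
  leading term 1: no divisor's leading term divides it; move 136/3 to the remainder.
  remainder -10/3x_2^2 - 2x_2 + 136/3 ≠ 0; add h_4 = -10/3x_2^2 - 2x_2 + 136/3 to the basis.

S(f_1,f_3): lcm = x_1x_2. S = 71/33x_1 - 119/33x_2^2 - 3x_2 + 479/11.
  leading term x_1: subtract (-71/99)·f_2 from 71/33x_1 - 119/33x_2^2 - 3x_2 + 479/11 → -119/33x_2^2 - 3x_2 + 1508/33
  leading term x_2^2: subtract (119/110)·h_4 from -119/33x_2^2 - 3x_2 + 1508/33 → -46/55x_2 - 184/55
  leading term x_2: no divisor's leading term divides it; move -46/55x_2 to the remainder.
  leading term 1: no divisor's leading term divides it; move -184/55 to the remainder.
  remainder -46/55x_2 - 184/55 ≠ 0; add h_5 = -46/55x_2 - 184/55 to the basis.

The other S-polynomials (S(f_2,f_3), S(f_1,h_4), S(f_2,h_4), S(f_3,h_4), S(f_1,h_5), S(f_2,h_5), S(f_3,h_5), S(h_4,h_5)) all reduce to 0 modulo the current basis, so we have a Gröbner basis.
Inter-reduce: drop elements whose leading term is divisible by another's, tail-reduce, and make monic.
Reduced Gröbner basis: {x_1 - 1, x_2 + 4}.

Elimination: the polynomial x_2 + 4 lies in the elimination ideal for x_2, so x_2 ∈ {-4}. For each such x_2, the remaining basis elements (now univariate) give the rest of the solution.
  x_2 = -4: the earlier basis element becomes x_1 - 1 = 0, giving x_1 = 1 — point (1, -4).
Substituting each solution back into the original system confirms all equations vanish.

{(1, -4)}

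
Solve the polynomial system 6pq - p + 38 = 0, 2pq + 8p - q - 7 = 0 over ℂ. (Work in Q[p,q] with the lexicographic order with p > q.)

Compute a lex Gröbner basis by Buchberger's algorithm.
f_1 = 6pq - p + 38, LT = pq.
f_2 = 2pq + 8p - q - 7, LT = pq.

S(f_1,f_2): lcm = pq. S = -25/6p + 1/2q + 59/6.
  leading term p: no divisor's leading term divides it; move -25/6p to the remainder.
  leading term q: no divisor's leading term divides it; move 1/2q to the remainder.
  leading term 1: no divisor's leading term divides it; move 59/6 to the remainder.
  remainder -25/6p + 1/2q + 59/6 ≠ 0; add h_3 = -25/6p + 1/2q + 59/6 to the basis.

S(f_1,h_3): lcm = pq. S = -1/6p + 3/25q^2 + 59/25q + 19/3.
  leading term p: subtract (1/25)·h_3 from -1/6p + 3/25q^2 + 59/25q + 19/3 → 3/25q^2 + 117/50q + 297/50
  leading term q^2: no divisor's leading term divides it; move 3/25q^2 to the remainder.
  leading term q: no divisor's leading term divides it; move 117/50q to the remainder.
  leading term 1: no divisor's leading term divides it; move 297/50 to the remainder.
  remainder 3/25q^2 + 117/50q + 297/50 ≠ 0; add h_4 = 3/25q^2 + 117/50q + 297/50 to the basis.

The other S-polynomials (S(f_2,h_3), S(f_1,h_4), S(f_2,h_4), S(h_3,h_4)) all reduce to 0 modulo the current basis, so we have a Gröbner basis.
Inter-reduce: drop elements whose leading term is divisible by another's, tail-reduce, and make monic.
Reduced Gröbner basis: {p - 3/25q - 59/25, q^2 + 39/2q + 99/2}.

A lex Gröbner basis eliminates variables successively. Here q^2 + 39/2q + 99/2 depends only on q, with roots {-33/2, -3}; lifting each root through the earlier basis elements recovers the full solutions.
  q = -33/2: the earlier basis element becomes p - 19/50 = 0, giving p = 19/50 — point (19/50, -33/2).
  q = -3: the earlier basis element becomes p - 2 = 0, giving p = 2 — point (2, -3).
Each listed point satisfies every original equation (direct substitution).

{(19/50, -33/2), (2, -3)}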